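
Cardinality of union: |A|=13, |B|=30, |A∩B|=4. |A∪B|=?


|A ∪ B| = |A| + |B| - |A ∩ B|
= 13 + 30 - 4
= 39

|A ∪ B| = 39


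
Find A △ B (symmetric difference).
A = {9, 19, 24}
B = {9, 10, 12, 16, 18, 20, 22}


A △ B = (A \ B) ∪ (B \ A) = elements in exactly one of A or B
A \ B = {19, 24}
B \ A = {10, 12, 16, 18, 20, 22}
A △ B = {10, 12, 16, 18, 19, 20, 22, 24}

A △ B = {10, 12, 16, 18, 19, 20, 22, 24}


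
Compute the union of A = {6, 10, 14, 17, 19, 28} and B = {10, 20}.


A ∪ B = all elements in A or B (or both)
A = {6, 10, 14, 17, 19, 28}
B = {10, 20}
A ∪ B = {6, 10, 14, 17, 19, 20, 28}

A ∪ B = {6, 10, 14, 17, 19, 20, 28}


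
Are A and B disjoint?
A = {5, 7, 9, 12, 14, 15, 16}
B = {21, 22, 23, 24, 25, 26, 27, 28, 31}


Disjoint means A ∩ B = ∅.
A ∩ B = ∅
A ∩ B = ∅, so A and B are disjoint.

Yes, A and B are disjoint


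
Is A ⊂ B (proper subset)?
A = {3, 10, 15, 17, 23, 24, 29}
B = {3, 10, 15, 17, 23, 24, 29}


A ⊂ B requires: A ⊆ B AND A ≠ B.
A ⊆ B? Yes
A = B? Yes
A = B, so A is not a PROPER subset.

No, A is not a proper subset of B


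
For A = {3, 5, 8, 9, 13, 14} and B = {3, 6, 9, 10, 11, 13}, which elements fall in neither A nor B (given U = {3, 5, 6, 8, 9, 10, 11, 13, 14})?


A = {3, 5, 8, 9, 13, 14}
B = {3, 6, 9, 10, 11, 13}
Region: in neither A nor B (given U = {3, 5, 6, 8, 9, 10, 11, 13, 14})
Elements: ∅

Elements in neither A nor B (given U = {3, 5, 6, 8, 9, 10, 11, 13, 14}): ∅


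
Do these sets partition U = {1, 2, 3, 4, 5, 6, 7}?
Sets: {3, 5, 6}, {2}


A partition requires: (1) non-empty parts, (2) pairwise disjoint, (3) union = U
Parts: {3, 5, 6}, {2}
Union of parts: {2, 3, 5, 6}
U = {1, 2, 3, 4, 5, 6, 7}
All non-empty? True
Pairwise disjoint? True
Covers U? False

No, not a valid partition


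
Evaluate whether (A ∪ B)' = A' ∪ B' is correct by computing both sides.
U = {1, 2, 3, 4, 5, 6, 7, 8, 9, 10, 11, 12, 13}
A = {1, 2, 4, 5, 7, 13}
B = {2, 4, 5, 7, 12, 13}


LHS: A ∪ B = {1, 2, 4, 5, 7, 12, 13}
(A ∪ B)' = U \ (A ∪ B) = {3, 6, 8, 9, 10, 11}
A' = {3, 6, 8, 9, 10, 11, 12}, B' = {1, 3, 6, 8, 9, 10, 11}
Claimed RHS: A' ∪ B' = {1, 3, 6, 8, 9, 10, 11, 12}
Identity is INVALID: LHS = {3, 6, 8, 9, 10, 11} but the RHS claimed here equals {1, 3, 6, 8, 9, 10, 11, 12}. The correct form is (A ∪ B)' = A' ∩ B'.

Identity is invalid: (A ∪ B)' = {3, 6, 8, 9, 10, 11} but A' ∪ B' = {1, 3, 6, 8, 9, 10, 11, 12}. The correct De Morgan law is (A ∪ B)' = A' ∩ B'.


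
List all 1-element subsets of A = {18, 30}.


|A| = 2, so A has C(2,1) = 2 subsets of size 1.
Enumerate by choosing 1 elements from A at a time:
{18}, {30}

1-element subsets (2 total): {18}, {30}


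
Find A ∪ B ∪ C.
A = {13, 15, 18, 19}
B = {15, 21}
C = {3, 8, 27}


A ∪ B = {13, 15, 18, 19, 21}
(A ∪ B) ∪ C = {3, 8, 13, 15, 18, 19, 21, 27}

A ∪ B ∪ C = {3, 8, 13, 15, 18, 19, 21, 27}


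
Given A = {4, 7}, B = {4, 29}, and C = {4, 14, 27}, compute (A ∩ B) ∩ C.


A ∩ B = {4}
(A ∩ B) ∩ C = {4}

A ∩ B ∩ C = {4}


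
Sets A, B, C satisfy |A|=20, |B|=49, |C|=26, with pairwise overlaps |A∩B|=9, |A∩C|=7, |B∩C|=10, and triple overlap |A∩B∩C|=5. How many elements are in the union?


|A∪B∪C| = |A|+|B|+|C| - |A∩B|-|A∩C|-|B∩C| + |A∩B∩C|
= 20+49+26 - 9-7-10 + 5
= 95 - 26 + 5
= 74

|A ∪ B ∪ C| = 74


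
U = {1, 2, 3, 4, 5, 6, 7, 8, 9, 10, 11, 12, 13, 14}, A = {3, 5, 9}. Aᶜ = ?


Aᶜ = U \ A = elements in U but not in A
U = {1, 2, 3, 4, 5, 6, 7, 8, 9, 10, 11, 12, 13, 14}
A = {3, 5, 9}
Aᶜ = {1, 2, 4, 6, 7, 8, 10, 11, 12, 13, 14}

Aᶜ = {1, 2, 4, 6, 7, 8, 10, 11, 12, 13, 14}


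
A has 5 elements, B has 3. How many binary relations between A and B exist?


A relation from A to B is any subset of A × B.
|A × B| = 5 × 3 = 15
# relations = 2^|A × B| = 2^15 = 32768

Number of relations = 32768


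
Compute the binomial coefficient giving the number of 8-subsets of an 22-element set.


C(n,k) = n! / (k!(n-k)!)
C(22,8) = 22! / (8!14!)
= 319770

C(22,8) = 319770


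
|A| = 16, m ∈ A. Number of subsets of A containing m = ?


Subsets of A containing m correspond to subsets of A \ {m}, which has 15 elements.
Count = 2^(n-1) = 2^15
= 32768

Number of subsets containing m = 32768


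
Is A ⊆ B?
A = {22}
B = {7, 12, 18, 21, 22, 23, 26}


A ⊆ B means every element of A is in B.
All elements of A are in B.
So A ⊆ B.

Yes, A ⊆ B


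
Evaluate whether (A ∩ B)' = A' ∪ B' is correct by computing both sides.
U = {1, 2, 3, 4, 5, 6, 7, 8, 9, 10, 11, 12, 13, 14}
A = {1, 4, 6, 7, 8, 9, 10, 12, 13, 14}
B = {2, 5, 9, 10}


LHS: A ∩ B = {9, 10}
(A ∩ B)' = U \ (A ∩ B) = {1, 2, 3, 4, 5, 6, 7, 8, 11, 12, 13, 14}
A' = {2, 3, 5, 11}, B' = {1, 3, 4, 6, 7, 8, 11, 12, 13, 14}
Claimed RHS: A' ∪ B' = {1, 2, 3, 4, 5, 6, 7, 8, 11, 12, 13, 14}
Identity is VALID: LHS = RHS = {1, 2, 3, 4, 5, 6, 7, 8, 11, 12, 13, 14} ✓

Identity is valid. (A ∩ B)' = A' ∪ B' = {1, 2, 3, 4, 5, 6, 7, 8, 11, 12, 13, 14}


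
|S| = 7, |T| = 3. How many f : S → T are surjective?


n = |S| = 7, k = |T| = 3. Surjections via inclusion-exclusion:
S(n,k) = Σ(-1)^i × C(k,i) × (k-i)^n, i=0 to k
i=0: (-1)^0×C(3,0)×3^7 = 2187
i=1: (-1)^1×C(3,1)×2^7 = -384
i=2: (-1)^2×C(3,2)×1^7 = 3
i=3: (-1)^3×C(3,3)×0^7 = 0
Total = 1806

Number of surjections = 1806


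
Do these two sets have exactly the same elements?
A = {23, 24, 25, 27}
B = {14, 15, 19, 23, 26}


Two sets are equal iff they have exactly the same elements.
A = {23, 24, 25, 27}
B = {14, 15, 19, 23, 26}
Differences: {14, 15, 19, 24, 25, 26, 27}
A ≠ B

No, A ≠ B


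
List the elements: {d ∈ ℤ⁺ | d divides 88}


Checking each candidate:
Condition: positive divisors of 88
Result = {1, 2, 4, 8, 11, 22, 44, 88}

{1, 2, 4, 8, 11, 22, 44, 88}


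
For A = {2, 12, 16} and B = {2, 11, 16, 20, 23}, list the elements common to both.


A ∩ B = elements in both A and B
A = {2, 12, 16}
B = {2, 11, 16, 20, 23}
A ∩ B = {2, 16}

A ∩ B = {2, 16}


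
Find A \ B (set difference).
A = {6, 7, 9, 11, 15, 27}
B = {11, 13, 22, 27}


A \ B = elements in A but not in B
A = {6, 7, 9, 11, 15, 27}
B = {11, 13, 22, 27}
Remove from A any elements in B
A \ B = {6, 7, 9, 15}

A \ B = {6, 7, 9, 15}


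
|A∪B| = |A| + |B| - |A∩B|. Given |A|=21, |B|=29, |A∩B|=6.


|A ∪ B| = |A| + |B| - |A ∩ B|
= 21 + 29 - 6
= 44

|A ∪ B| = 44


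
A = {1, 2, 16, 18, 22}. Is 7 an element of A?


A = {1, 2, 16, 18, 22}
Checking if 7 is in A
7 is not in A → False

7 ∉ A


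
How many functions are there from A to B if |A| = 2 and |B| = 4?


Each of |A| = 2 inputs maps to any of |B| = 4 outputs.
# functions = |B|^|A| = 4^2
= 16

Number of functions = 16


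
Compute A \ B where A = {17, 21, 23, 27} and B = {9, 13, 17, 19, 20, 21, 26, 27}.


A \ B = elements in A but not in B
A = {17, 21, 23, 27}
B = {9, 13, 17, 19, 20, 21, 26, 27}
Remove from A any elements in B
A \ B = {23}

A \ B = {23}


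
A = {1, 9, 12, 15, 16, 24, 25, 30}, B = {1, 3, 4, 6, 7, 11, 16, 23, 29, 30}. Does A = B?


Two sets are equal iff they have exactly the same elements.
A = {1, 9, 12, 15, 16, 24, 25, 30}
B = {1, 3, 4, 6, 7, 11, 16, 23, 29, 30}
Differences: {3, 4, 6, 7, 9, 11, 12, 15, 23, 24, 25, 29}
A ≠ B

No, A ≠ B


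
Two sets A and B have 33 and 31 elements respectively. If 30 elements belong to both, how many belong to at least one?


|A ∪ B| = |A| + |B| - |A ∩ B|
= 33 + 31 - 30
= 34

|A ∪ B| = 34


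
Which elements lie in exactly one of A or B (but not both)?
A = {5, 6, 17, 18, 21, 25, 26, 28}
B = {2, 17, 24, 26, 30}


A △ B = (A \ B) ∪ (B \ A) = elements in exactly one of A or B
A \ B = {5, 6, 18, 21, 25, 28}
B \ A = {2, 24, 30}
A △ B = {2, 5, 6, 18, 21, 24, 25, 28, 30}

A △ B = {2, 5, 6, 18, 21, 24, 25, 28, 30}


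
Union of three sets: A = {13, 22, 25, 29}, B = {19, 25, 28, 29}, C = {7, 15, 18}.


A ∪ B = {13, 19, 22, 25, 28, 29}
(A ∪ B) ∪ C = {7, 13, 15, 18, 19, 22, 25, 28, 29}

A ∪ B ∪ C = {7, 13, 15, 18, 19, 22, 25, 28, 29}


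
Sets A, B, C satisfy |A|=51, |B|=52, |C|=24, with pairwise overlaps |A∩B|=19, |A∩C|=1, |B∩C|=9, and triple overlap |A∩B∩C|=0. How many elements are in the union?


|A∪B∪C| = |A|+|B|+|C| - |A∩B|-|A∩C|-|B∩C| + |A∩B∩C|
= 51+52+24 - 19-1-9 + 0
= 127 - 29 + 0
= 98

|A ∪ B ∪ C| = 98


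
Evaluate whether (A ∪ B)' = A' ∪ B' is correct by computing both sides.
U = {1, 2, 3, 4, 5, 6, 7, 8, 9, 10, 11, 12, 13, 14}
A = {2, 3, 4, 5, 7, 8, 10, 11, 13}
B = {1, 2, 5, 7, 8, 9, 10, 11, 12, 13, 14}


LHS: A ∪ B = {1, 2, 3, 4, 5, 7, 8, 9, 10, 11, 12, 13, 14}
(A ∪ B)' = U \ (A ∪ B) = {6}
A' = {1, 6, 9, 12, 14}, B' = {3, 4, 6}
Claimed RHS: A' ∪ B' = {1, 3, 4, 6, 9, 12, 14}
Identity is INVALID: LHS = {6} but the RHS claimed here equals {1, 3, 4, 6, 9, 12, 14}. The correct form is (A ∪ B)' = A' ∩ B'.

Identity is invalid: (A ∪ B)' = {6} but A' ∪ B' = {1, 3, 4, 6, 9, 12, 14}. The correct De Morgan law is (A ∪ B)' = A' ∩ B'.


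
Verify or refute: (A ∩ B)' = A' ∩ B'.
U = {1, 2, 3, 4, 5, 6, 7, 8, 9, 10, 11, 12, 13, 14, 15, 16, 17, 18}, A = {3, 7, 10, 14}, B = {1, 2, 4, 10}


LHS: A ∩ B = {10}
(A ∩ B)' = U \ (A ∩ B) = {1, 2, 3, 4, 5, 6, 7, 8, 9, 11, 12, 13, 14, 15, 16, 17, 18}
A' = {1, 2, 4, 5, 6, 8, 9, 11, 12, 13, 15, 16, 17, 18}, B' = {3, 5, 6, 7, 8, 9, 11, 12, 13, 14, 15, 16, 17, 18}
Claimed RHS: A' ∩ B' = {5, 6, 8, 9, 11, 12, 13, 15, 16, 17, 18}
Identity is INVALID: LHS = {1, 2, 3, 4, 5, 6, 7, 8, 9, 11, 12, 13, 14, 15, 16, 17, 18} but the RHS claimed here equals {5, 6, 8, 9, 11, 12, 13, 15, 16, 17, 18}. The correct form is (A ∩ B)' = A' ∪ B'.

Identity is invalid: (A ∩ B)' = {1, 2, 3, 4, 5, 6, 7, 8, 9, 11, 12, 13, 14, 15, 16, 17, 18} but A' ∩ B' = {5, 6, 8, 9, 11, 12, 13, 15, 16, 17, 18}. The correct De Morgan law is (A ∩ B)' = A' ∪ B'.


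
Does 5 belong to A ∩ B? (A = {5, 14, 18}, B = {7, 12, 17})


A = {5, 14, 18}, B = {7, 12, 17}
A ∩ B = elements in both A and B
A ∩ B = ∅
Checking if 5 ∈ A ∩ B
5 is not in A ∩ B → False

5 ∉ A ∩ B


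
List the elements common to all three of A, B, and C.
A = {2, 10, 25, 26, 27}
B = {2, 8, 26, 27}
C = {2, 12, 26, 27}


A ∩ B = {2, 26, 27}
(A ∩ B) ∩ C = {2, 26, 27}

A ∩ B ∩ C = {2, 26, 27}


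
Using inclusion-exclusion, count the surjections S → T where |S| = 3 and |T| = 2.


n = |S| = 3, k = |T| = 2. Surjections via inclusion-exclusion:
S(n,k) = Σ(-1)^i × C(k,i) × (k-i)^n, i=0 to k
i=0: (-1)^0×C(2,0)×2^3 = 8
i=1: (-1)^1×C(2,1)×1^3 = -2
i=2: (-1)^2×C(2,2)×0^3 = 0
Total = 6

Number of surjections = 6


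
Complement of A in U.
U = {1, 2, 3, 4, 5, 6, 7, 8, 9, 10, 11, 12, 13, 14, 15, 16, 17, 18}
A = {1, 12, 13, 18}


Aᶜ = U \ A = elements in U but not in A
U = {1, 2, 3, 4, 5, 6, 7, 8, 9, 10, 11, 12, 13, 14, 15, 16, 17, 18}
A = {1, 12, 13, 18}
Aᶜ = {2, 3, 4, 5, 6, 7, 8, 9, 10, 11, 14, 15, 16, 17}

Aᶜ = {2, 3, 4, 5, 6, 7, 8, 9, 10, 11, 14, 15, 16, 17}


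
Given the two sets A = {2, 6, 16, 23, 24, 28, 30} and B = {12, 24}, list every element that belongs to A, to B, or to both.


A ∪ B = all elements in A or B (or both)
A = {2, 6, 16, 23, 24, 28, 30}
B = {12, 24}
A ∪ B = {2, 6, 12, 16, 23, 24, 28, 30}

A ∪ B = {2, 6, 12, 16, 23, 24, 28, 30}


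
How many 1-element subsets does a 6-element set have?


C(n,k) = n! / (k!(n-k)!)
C(6,1) = 6! / (1!5!)
= 6

C(6,1) = 6


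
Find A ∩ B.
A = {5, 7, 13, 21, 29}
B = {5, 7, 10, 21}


A ∩ B = elements in both A and B
A = {5, 7, 13, 21, 29}
B = {5, 7, 10, 21}
A ∩ B = {5, 7, 21}

A ∩ B = {5, 7, 21}


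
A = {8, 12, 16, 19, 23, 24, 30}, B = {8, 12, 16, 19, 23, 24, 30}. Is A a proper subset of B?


A ⊂ B requires: A ⊆ B AND A ≠ B.
A ⊆ B? Yes
A = B? Yes
A = B, so A is not a PROPER subset.

No, A is not a proper subset of B


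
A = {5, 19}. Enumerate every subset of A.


|A| = 2, so |P(A)| = 2^2 = 4
Enumerate subsets by cardinality (0 to 2):
∅, {5}, {19}, {5, 19}

P(A) has 4 subsets: ∅, {5}, {19}, {5, 19}


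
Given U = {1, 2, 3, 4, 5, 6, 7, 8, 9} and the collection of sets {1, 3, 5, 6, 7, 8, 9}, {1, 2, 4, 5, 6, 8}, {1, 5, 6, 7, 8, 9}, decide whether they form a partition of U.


A partition requires: (1) non-empty parts, (2) pairwise disjoint, (3) union = U
Parts: {1, 3, 5, 6, 7, 8, 9}, {1, 2, 4, 5, 6, 8}, {1, 5, 6, 7, 8, 9}
Union of parts: {1, 2, 3, 4, 5, 6, 7, 8, 9}
U = {1, 2, 3, 4, 5, 6, 7, 8, 9}
All non-empty? True
Pairwise disjoint? False
Covers U? True

No, not a valid partition


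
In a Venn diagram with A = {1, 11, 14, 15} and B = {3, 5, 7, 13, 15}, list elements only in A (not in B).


A = {1, 11, 14, 15}
B = {3, 5, 7, 13, 15}
Region: only in A (not in B)
Elements: {1, 11, 14}

Elements only in A (not in B): {1, 11, 14}


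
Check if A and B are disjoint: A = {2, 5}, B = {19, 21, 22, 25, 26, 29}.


Disjoint means A ∩ B = ∅.
A ∩ B = ∅
A ∩ B = ∅, so A and B are disjoint.

Yes, A and B are disjoint


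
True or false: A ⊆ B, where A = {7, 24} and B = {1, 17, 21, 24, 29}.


A ⊆ B means every element of A is in B.
Elements in A not in B: {7}
So A ⊄ B.

No, A ⊄ B


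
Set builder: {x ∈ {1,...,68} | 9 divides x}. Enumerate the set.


Checking each candidate:
Condition: multiples of 9 in {1,...,68}
Result = {9, 18, 27, 36, 45, 54, 63}

{9, 18, 27, 36, 45, 54, 63}


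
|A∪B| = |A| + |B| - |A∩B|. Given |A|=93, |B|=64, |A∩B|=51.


|A ∪ B| = |A| + |B| - |A ∩ B|
= 93 + 64 - 51
= 106

|A ∪ B| = 106


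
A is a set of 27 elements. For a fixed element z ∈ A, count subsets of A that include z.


Subsets of A containing z correspond to subsets of A \ {z}, which has 26 elements.
Count = 2^(n-1) = 2^26
= 67108864

Number of subsets containing z = 67108864


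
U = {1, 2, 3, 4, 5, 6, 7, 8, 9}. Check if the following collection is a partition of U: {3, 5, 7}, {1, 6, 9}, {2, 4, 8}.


A partition requires: (1) non-empty parts, (2) pairwise disjoint, (3) union = U
Parts: {3, 5, 7}, {1, 6, 9}, {2, 4, 8}
Union of parts: {1, 2, 3, 4, 5, 6, 7, 8, 9}
U = {1, 2, 3, 4, 5, 6, 7, 8, 9}
All non-empty? True
Pairwise disjoint? True
Covers U? True

Yes, valid partition


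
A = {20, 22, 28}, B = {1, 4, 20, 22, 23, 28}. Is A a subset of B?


A ⊆ B means every element of A is in B.
All elements of A are in B.
So A ⊆ B.

Yes, A ⊆ B


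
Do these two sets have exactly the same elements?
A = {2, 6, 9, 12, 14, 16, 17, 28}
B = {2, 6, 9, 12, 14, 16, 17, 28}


Two sets are equal iff they have exactly the same elements.
A = {2, 6, 9, 12, 14, 16, 17, 28}
B = {2, 6, 9, 12, 14, 16, 17, 28}
Same elements → A = B

Yes, A = B


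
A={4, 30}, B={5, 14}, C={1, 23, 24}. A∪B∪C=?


A ∪ B = {4, 5, 14, 30}
(A ∪ B) ∪ C = {1, 4, 5, 14, 23, 24, 30}

A ∪ B ∪ C = {1, 4, 5, 14, 23, 24, 30}


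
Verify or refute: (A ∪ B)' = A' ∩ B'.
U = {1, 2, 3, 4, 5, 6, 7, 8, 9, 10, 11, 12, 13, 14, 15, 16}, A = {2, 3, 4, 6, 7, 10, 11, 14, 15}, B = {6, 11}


LHS: A ∪ B = {2, 3, 4, 6, 7, 10, 11, 14, 15}
(A ∪ B)' = U \ (A ∪ B) = {1, 5, 8, 9, 12, 13, 16}
A' = {1, 5, 8, 9, 12, 13, 16}, B' = {1, 2, 3, 4, 5, 7, 8, 9, 10, 12, 13, 14, 15, 16}
Claimed RHS: A' ∩ B' = {1, 5, 8, 9, 12, 13, 16}
Identity is VALID: LHS = RHS = {1, 5, 8, 9, 12, 13, 16} ✓

Identity is valid. (A ∪ B)' = A' ∩ B' = {1, 5, 8, 9, 12, 13, 16}


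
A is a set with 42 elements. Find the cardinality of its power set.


Number of subsets = 2^n
= 2^42
= 4398046511104

|P(A)| = 4398046511104


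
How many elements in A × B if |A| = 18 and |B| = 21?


|A × B| = |A| × |B|
= 18 × 21
= 378

|A × B| = 378


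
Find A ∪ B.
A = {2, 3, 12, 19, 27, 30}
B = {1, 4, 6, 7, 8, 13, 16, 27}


A ∪ B = all elements in A or B (or both)
A = {2, 3, 12, 19, 27, 30}
B = {1, 4, 6, 7, 8, 13, 16, 27}
A ∪ B = {1, 2, 3, 4, 6, 7, 8, 12, 13, 16, 19, 27, 30}

A ∪ B = {1, 2, 3, 4, 6, 7, 8, 12, 13, 16, 19, 27, 30}


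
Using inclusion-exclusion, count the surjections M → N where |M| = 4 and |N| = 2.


n = |M| = 4, k = |N| = 2. Surjections via inclusion-exclusion:
S(n,k) = Σ(-1)^i × C(k,i) × (k-i)^n, i=0 to k
i=0: (-1)^0×C(2,0)×2^4 = 16
i=1: (-1)^1×C(2,1)×1^4 = -2
i=2: (-1)^2×C(2,2)×0^4 = 0
Total = 14

Number of surjections = 14


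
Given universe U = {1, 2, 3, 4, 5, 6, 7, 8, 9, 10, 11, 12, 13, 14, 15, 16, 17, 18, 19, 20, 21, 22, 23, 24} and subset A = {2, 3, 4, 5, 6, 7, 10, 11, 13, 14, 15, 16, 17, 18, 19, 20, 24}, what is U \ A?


Aᶜ = U \ A = elements in U but not in A
U = {1, 2, 3, 4, 5, 6, 7, 8, 9, 10, 11, 12, 13, 14, 15, 16, 17, 18, 19, 20, 21, 22, 23, 24}
A = {2, 3, 4, 5, 6, 7, 10, 11, 13, 14, 15, 16, 17, 18, 19, 20, 24}
Aᶜ = {1, 8, 9, 12, 21, 22, 23}

Aᶜ = {1, 8, 9, 12, 21, 22, 23}


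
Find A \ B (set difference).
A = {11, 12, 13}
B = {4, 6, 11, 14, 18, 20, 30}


A \ B = elements in A but not in B
A = {11, 12, 13}
B = {4, 6, 11, 14, 18, 20, 30}
Remove from A any elements in B
A \ B = {12, 13}

A \ B = {12, 13}


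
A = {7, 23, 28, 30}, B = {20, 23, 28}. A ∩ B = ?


A ∩ B = elements in both A and B
A = {7, 23, 28, 30}
B = {20, 23, 28}
A ∩ B = {23, 28}

A ∩ B = {23, 28}


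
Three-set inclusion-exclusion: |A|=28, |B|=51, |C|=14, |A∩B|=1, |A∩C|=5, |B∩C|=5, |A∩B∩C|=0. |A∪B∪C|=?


|A∪B∪C| = |A|+|B|+|C| - |A∩B|-|A∩C|-|B∩C| + |A∩B∩C|
= 28+51+14 - 1-5-5 + 0
= 93 - 11 + 0
= 82

|A ∪ B ∪ C| = 82


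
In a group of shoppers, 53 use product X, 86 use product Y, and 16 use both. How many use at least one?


|A ∪ B| = |A| + |B| - |A ∩ B|
= 53 + 86 - 16
= 123

|A ∪ B| = 123


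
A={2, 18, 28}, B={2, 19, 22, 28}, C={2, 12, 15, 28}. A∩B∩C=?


A ∩ B = {2, 28}
(A ∩ B) ∩ C = {2, 28}

A ∩ B ∩ C = {2, 28}


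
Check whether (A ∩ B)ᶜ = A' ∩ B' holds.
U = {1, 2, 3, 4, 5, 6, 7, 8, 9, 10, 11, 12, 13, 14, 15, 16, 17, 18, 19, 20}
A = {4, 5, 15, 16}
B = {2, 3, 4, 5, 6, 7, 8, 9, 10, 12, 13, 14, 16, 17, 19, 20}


LHS: A ∩ B = {4, 5, 16}
(A ∩ B)' = U \ (A ∩ B) = {1, 2, 3, 6, 7, 8, 9, 10, 11, 12, 13, 14, 15, 17, 18, 19, 20}
A' = {1, 2, 3, 6, 7, 8, 9, 10, 11, 12, 13, 14, 17, 18, 19, 20}, B' = {1, 11, 15, 18}
Claimed RHS: A' ∩ B' = {1, 11, 18}
Identity is INVALID: LHS = {1, 2, 3, 6, 7, 8, 9, 10, 11, 12, 13, 14, 15, 17, 18, 19, 20} but the RHS claimed here equals {1, 11, 18}. The correct form is (A ∩ B)' = A' ∪ B'.

Identity is invalid: (A ∩ B)' = {1, 2, 3, 6, 7, 8, 9, 10, 11, 12, 13, 14, 15, 17, 18, 19, 20} but A' ∩ B' = {1, 11, 18}. The correct De Morgan law is (A ∩ B)' = A' ∪ B'.


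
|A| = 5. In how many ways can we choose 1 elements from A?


C(n,k) = n! / (k!(n-k)!)
C(5,1) = 5! / (1!4!)
= 5

C(5,1) = 5


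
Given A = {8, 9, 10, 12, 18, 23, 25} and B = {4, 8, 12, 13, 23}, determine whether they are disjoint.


Disjoint means A ∩ B = ∅.
A ∩ B = {8, 12, 23}
A ∩ B ≠ ∅, so A and B are NOT disjoint.

No, A and B are not disjoint (A ∩ B = {8, 12, 23})


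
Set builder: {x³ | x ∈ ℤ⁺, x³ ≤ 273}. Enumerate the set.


Checking each candidate:
Condition: positive perfect cubes ≤ 273
Result = {1, 8, 27, 64, 125, 216}

{1, 8, 27, 64, 125, 216}


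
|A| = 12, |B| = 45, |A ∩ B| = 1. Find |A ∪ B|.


|A ∪ B| = |A| + |B| - |A ∩ B|
= 12 + 45 - 1
= 56

|A ∪ B| = 56


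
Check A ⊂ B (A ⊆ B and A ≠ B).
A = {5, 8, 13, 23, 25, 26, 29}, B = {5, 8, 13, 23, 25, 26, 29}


A ⊂ B requires: A ⊆ B AND A ≠ B.
A ⊆ B? Yes
A = B? Yes
A = B, so A is not a PROPER subset.

No, A is not a proper subset of B


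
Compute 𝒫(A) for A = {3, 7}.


|A| = 2, so |P(A)| = 2^2 = 4
Enumerate subsets by cardinality (0 to 2):
∅, {3}, {7}, {3, 7}

P(A) has 4 subsets: ∅, {3}, {7}, {3, 7}


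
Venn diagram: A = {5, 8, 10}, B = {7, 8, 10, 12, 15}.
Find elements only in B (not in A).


A = {5, 8, 10}
B = {7, 8, 10, 12, 15}
Region: only in B (not in A)
Elements: {7, 12, 15}

Elements only in B (not in A): {7, 12, 15}


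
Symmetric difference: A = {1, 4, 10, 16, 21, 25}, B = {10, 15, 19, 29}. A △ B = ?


A △ B = (A \ B) ∪ (B \ A) = elements in exactly one of A or B
A \ B = {1, 4, 16, 21, 25}
B \ A = {15, 19, 29}
A △ B = {1, 4, 15, 16, 19, 21, 25, 29}

A △ B = {1, 4, 15, 16, 19, 21, 25, 29}


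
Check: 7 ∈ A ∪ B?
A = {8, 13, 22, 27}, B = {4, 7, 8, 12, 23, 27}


A = {8, 13, 22, 27}, B = {4, 7, 8, 12, 23, 27}
A ∪ B = all elements in A or B
A ∪ B = {4, 7, 8, 12, 13, 22, 23, 27}
Checking if 7 ∈ A ∪ B
7 is in A ∪ B → True

7 ∈ A ∪ B


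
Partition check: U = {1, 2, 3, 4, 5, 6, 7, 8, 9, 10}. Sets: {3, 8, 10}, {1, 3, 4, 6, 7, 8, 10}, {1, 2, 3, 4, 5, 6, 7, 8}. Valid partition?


A partition requires: (1) non-empty parts, (2) pairwise disjoint, (3) union = U
Parts: {3, 8, 10}, {1, 3, 4, 6, 7, 8, 10}, {1, 2, 3, 4, 5, 6, 7, 8}
Union of parts: {1, 2, 3, 4, 5, 6, 7, 8, 10}
U = {1, 2, 3, 4, 5, 6, 7, 8, 9, 10}
All non-empty? True
Pairwise disjoint? False
Covers U? False

No, not a valid partition


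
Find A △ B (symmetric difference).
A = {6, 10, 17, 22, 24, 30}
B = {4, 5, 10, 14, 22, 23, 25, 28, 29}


A △ B = (A \ B) ∪ (B \ A) = elements in exactly one of A or B
A \ B = {6, 17, 24, 30}
B \ A = {4, 5, 14, 23, 25, 28, 29}
A △ B = {4, 5, 6, 14, 17, 23, 24, 25, 28, 29, 30}

A △ B = {4, 5, 6, 14, 17, 23, 24, 25, 28, 29, 30}


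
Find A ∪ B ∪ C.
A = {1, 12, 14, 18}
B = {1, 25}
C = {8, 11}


A ∪ B = {1, 12, 14, 18, 25}
(A ∪ B) ∪ C = {1, 8, 11, 12, 14, 18, 25}

A ∪ B ∪ C = {1, 8, 11, 12, 14, 18, 25}


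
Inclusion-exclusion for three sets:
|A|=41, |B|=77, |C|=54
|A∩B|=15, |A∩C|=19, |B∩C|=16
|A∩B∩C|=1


|A∪B∪C| = |A|+|B|+|C| - |A∩B|-|A∩C|-|B∩C| + |A∩B∩C|
= 41+77+54 - 15-19-16 + 1
= 172 - 50 + 1
= 123

|A ∪ B ∪ C| = 123


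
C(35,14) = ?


C(n,k) = n! / (k!(n-k)!)
C(35,14) = 35! / (14!21!)
= 2319959400

C(35,14) = 2319959400


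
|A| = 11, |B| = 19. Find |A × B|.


|A × B| = |A| × |B|
= 11 × 19
= 209

|A × B| = 209


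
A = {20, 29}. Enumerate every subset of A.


|A| = 2, so |P(A)| = 2^2 = 4
Enumerate subsets by cardinality (0 to 2):
∅, {20}, {29}, {20, 29}

P(A) has 4 subsets: ∅, {20}, {29}, {20, 29}


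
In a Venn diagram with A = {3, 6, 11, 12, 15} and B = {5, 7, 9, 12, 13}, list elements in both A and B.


A = {3, 6, 11, 12, 15}
B = {5, 7, 9, 12, 13}
Region: in both A and B
Elements: {12}

Elements in both A and B: {12}


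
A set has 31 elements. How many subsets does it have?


Number of subsets = 2^n
= 2^31
= 2147483648

|P(A)| = 2147483648


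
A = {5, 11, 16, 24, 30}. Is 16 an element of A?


A = {5, 11, 16, 24, 30}
Checking if 16 is in A
16 is in A → True

16 ∈ A


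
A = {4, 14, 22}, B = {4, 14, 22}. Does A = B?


Two sets are equal iff they have exactly the same elements.
A = {4, 14, 22}
B = {4, 14, 22}
Same elements → A = B

Yes, A = B


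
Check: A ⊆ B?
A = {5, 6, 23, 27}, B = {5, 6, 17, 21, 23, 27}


A ⊆ B means every element of A is in B.
All elements of A are in B.
So A ⊆ B.

Yes, A ⊆ B


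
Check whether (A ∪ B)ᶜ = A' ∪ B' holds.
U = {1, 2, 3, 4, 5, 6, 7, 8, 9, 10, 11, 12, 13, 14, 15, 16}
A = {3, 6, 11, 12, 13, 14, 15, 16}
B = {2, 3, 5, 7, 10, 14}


LHS: A ∪ B = {2, 3, 5, 6, 7, 10, 11, 12, 13, 14, 15, 16}
(A ∪ B)' = U \ (A ∪ B) = {1, 4, 8, 9}
A' = {1, 2, 4, 5, 7, 8, 9, 10}, B' = {1, 4, 6, 8, 9, 11, 12, 13, 15, 16}
Claimed RHS: A' ∪ B' = {1, 2, 4, 5, 6, 7, 8, 9, 10, 11, 12, 13, 15, 16}
Identity is INVALID: LHS = {1, 4, 8, 9} but the RHS claimed here equals {1, 2, 4, 5, 6, 7, 8, 9, 10, 11, 12, 13, 15, 16}. The correct form is (A ∪ B)' = A' ∩ B'.

Identity is invalid: (A ∪ B)' = {1, 4, 8, 9} but A' ∪ B' = {1, 2, 4, 5, 6, 7, 8, 9, 10, 11, 12, 13, 15, 16}. The correct De Morgan law is (A ∪ B)' = A' ∩ B'.


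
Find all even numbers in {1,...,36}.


Checking each candidate:
Condition: even numbers in {1,...,36}
Result = {2, 4, 6, 8, 10, 12, 14, 16, 18, 20, 22, 24, 26, 28, 30, 32, 34, 36}

{2, 4, 6, 8, 10, 12, 14, 16, 18, 20, 22, 24, 26, 28, 30, 32, 34, 36}


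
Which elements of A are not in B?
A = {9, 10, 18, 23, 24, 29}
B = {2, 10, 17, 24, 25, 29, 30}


A \ B = elements in A but not in B
A = {9, 10, 18, 23, 24, 29}
B = {2, 10, 17, 24, 25, 29, 30}
Remove from A any elements in B
A \ B = {9, 18, 23}

A \ B = {9, 18, 23}


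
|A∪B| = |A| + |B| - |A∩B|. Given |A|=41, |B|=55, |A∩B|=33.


|A ∪ B| = |A| + |B| - |A ∩ B|
= 41 + 55 - 33
= 63

|A ∪ B| = 63


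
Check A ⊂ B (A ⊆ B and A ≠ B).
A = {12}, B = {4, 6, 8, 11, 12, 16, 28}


A ⊂ B requires: A ⊆ B AND A ≠ B.
A ⊆ B? Yes
A = B? No
A ⊂ B: Yes (A is a proper subset of B)

Yes, A ⊂ B


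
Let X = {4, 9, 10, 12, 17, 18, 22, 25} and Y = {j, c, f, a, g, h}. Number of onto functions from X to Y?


n = |X| = 8, k = |Y| = 6. Surjections via inclusion-exclusion:
S(n,k) = Σ(-1)^i × C(k,i) × (k-i)^n, i=0 to k
i=0: (-1)^0×C(6,0)×6^8 = 1679616
i=1: (-1)^1×C(6,1)×5^8 = -2343750
i=2: (-1)^2×C(6,2)×4^8 = 983040
i=3: (-1)^3×C(6,3)×3^8 = -131220
i=4: (-1)^4×C(6,4)×2^8 = 3840
i=5: (-1)^5×C(6,5)×1^8 = -6
i=6: (-1)^6×C(6,6)×0^8 = 0
Total = 191520

Number of surjections = 191520


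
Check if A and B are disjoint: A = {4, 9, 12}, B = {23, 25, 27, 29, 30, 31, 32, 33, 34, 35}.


Disjoint means A ∩ B = ∅.
A ∩ B = ∅
A ∩ B = ∅, so A and B are disjoint.

Yes, A and B are disjoint


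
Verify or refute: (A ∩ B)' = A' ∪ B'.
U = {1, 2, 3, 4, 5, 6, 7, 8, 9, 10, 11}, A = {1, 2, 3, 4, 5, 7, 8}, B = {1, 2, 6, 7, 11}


LHS: A ∩ B = {1, 2, 7}
(A ∩ B)' = U \ (A ∩ B) = {3, 4, 5, 6, 8, 9, 10, 11}
A' = {6, 9, 10, 11}, B' = {3, 4, 5, 8, 9, 10}
Claimed RHS: A' ∪ B' = {3, 4, 5, 6, 8, 9, 10, 11}
Identity is VALID: LHS = RHS = {3, 4, 5, 6, 8, 9, 10, 11} ✓

Identity is valid. (A ∩ B)' = A' ∪ B' = {3, 4, 5, 6, 8, 9, 10, 11}


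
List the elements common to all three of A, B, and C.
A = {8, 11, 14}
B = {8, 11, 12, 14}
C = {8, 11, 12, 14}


A ∩ B = {8, 11, 14}
(A ∩ B) ∩ C = {8, 11, 14}

A ∩ B ∩ C = {8, 11, 14}


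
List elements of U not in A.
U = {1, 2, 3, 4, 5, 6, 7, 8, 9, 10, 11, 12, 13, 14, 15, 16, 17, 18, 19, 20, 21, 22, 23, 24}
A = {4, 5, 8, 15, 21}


Aᶜ = U \ A = elements in U but not in A
U = {1, 2, 3, 4, 5, 6, 7, 8, 9, 10, 11, 12, 13, 14, 15, 16, 17, 18, 19, 20, 21, 22, 23, 24}
A = {4, 5, 8, 15, 21}
Aᶜ = {1, 2, 3, 6, 7, 9, 10, 11, 12, 13, 14, 16, 17, 18, 19, 20, 22, 23, 24}

Aᶜ = {1, 2, 3, 6, 7, 9, 10, 11, 12, 13, 14, 16, 17, 18, 19, 20, 22, 23, 24}


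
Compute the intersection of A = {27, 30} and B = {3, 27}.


A ∩ B = elements in both A and B
A = {27, 30}
B = {3, 27}
A ∩ B = {27}

A ∩ B = {27}


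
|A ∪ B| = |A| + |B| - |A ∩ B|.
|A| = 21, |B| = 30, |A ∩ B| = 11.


|A ∪ B| = |A| + |B| - |A ∩ B|
= 21 + 30 - 11
= 40

|A ∪ B| = 40


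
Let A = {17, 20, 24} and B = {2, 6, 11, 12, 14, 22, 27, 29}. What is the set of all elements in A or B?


A ∪ B = all elements in A or B (or both)
A = {17, 20, 24}
B = {2, 6, 11, 12, 14, 22, 27, 29}
A ∪ B = {2, 6, 11, 12, 14, 17, 20, 22, 24, 27, 29}

A ∪ B = {2, 6, 11, 12, 14, 17, 20, 22, 24, 27, 29}


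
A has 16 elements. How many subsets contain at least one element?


Total subsets = 2^n = 2^16 = 65536
Non-empty subsets exclude the empty set: 2^n - 1
= 65536 - 1
= 65535

Number of non-empty subsets = 65535


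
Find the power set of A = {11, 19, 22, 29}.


|A| = 4, so |P(A)| = 2^4 = 16
Enumerate subsets by cardinality (0 to 4):
∅, {11}, {19}, {22}, {29}, {11, 19}, {11, 22}, {11, 29}, {19, 22}, {19, 29}, {22, 29}, {11, 19, 22}, {11, 19, 29}, {11, 22, 29}, {19, 22, 29}, {11, 19, 22, 29}

P(A) has 16 subsets: ∅, {11}, {19}, {22}, {29}, {11, 19}, {11, 22}, {11, 29}, {19, 22}, {19, 29}, {22, 29}, {11, 19, 22}, {11, 19, 29}, {11, 22, 29}, {19, 22, 29}, {11, 19, 22, 29}


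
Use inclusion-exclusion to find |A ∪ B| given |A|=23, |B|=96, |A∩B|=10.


|A ∪ B| = |A| + |B| - |A ∩ B|
= 23 + 96 - 10
= 109

|A ∪ B| = 109


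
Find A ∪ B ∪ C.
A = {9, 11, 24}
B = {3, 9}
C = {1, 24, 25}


A ∪ B = {3, 9, 11, 24}
(A ∪ B) ∪ C = {1, 3, 9, 11, 24, 25}

A ∪ B ∪ C = {1, 3, 9, 11, 24, 25}


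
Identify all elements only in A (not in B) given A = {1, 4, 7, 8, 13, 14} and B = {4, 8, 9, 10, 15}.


A = {1, 4, 7, 8, 13, 14}
B = {4, 8, 9, 10, 15}
Region: only in A (not in B)
Elements: {1, 7, 13, 14}

Elements only in A (not in B): {1, 7, 13, 14}


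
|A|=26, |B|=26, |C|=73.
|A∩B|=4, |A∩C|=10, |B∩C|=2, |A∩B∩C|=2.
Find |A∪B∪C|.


|A∪B∪C| = |A|+|B|+|C| - |A∩B|-|A∩C|-|B∩C| + |A∩B∩C|
= 26+26+73 - 4-10-2 + 2
= 125 - 16 + 2
= 111

|A ∪ B ∪ C| = 111


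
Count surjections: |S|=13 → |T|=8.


n = |S| = 13, k = |T| = 8. Surjections via inclusion-exclusion:
S(n,k) = Σ(-1)^i × C(k,i) × (k-i)^n, i=0 to k
i=0: (-1)^0×C(8,0)×8^13 = 549755813888
i=1: (-1)^1×C(8,1)×7^13 = -775112083256
i=2: (-1)^2×C(8,2)×6^13 = 365699432448
i=3: (-1)^3×C(8,3)×5^13 = -68359375000
i=4: (-1)^4×C(8,4)×4^13 = 4697620480
i=5: (-1)^5×C(8,5)×3^13 = -89282088
i=6: (-1)^6×C(8,6)×2^13 = 229376
i=7: (-1)^7×C(8,7)×1^13 = -8
i=8: (-1)^8×C(8,8)×0^13 = 0
Total = 76592355840

Number of surjections = 76592355840


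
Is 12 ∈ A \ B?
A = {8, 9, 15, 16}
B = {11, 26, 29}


A = {8, 9, 15, 16}, B = {11, 26, 29}
A \ B = elements in A but not in B
A \ B = {8, 9, 15, 16}
Checking if 12 ∈ A \ B
12 is not in A \ B → False

12 ∉ A \ B


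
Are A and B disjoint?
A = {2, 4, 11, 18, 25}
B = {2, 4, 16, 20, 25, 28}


Disjoint means A ∩ B = ∅.
A ∩ B = {2, 4, 25}
A ∩ B ≠ ∅, so A and B are NOT disjoint.

No, A and B are not disjoint (A ∩ B = {2, 4, 25})


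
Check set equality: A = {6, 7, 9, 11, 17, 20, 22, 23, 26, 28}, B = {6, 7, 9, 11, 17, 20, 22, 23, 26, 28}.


Two sets are equal iff they have exactly the same elements.
A = {6, 7, 9, 11, 17, 20, 22, 23, 26, 28}
B = {6, 7, 9, 11, 17, 20, 22, 23, 26, 28}
Same elements → A = B

Yes, A = B


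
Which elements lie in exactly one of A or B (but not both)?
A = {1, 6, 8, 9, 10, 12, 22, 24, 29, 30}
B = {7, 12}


A △ B = (A \ B) ∪ (B \ A) = elements in exactly one of A or B
A \ B = {1, 6, 8, 9, 10, 22, 24, 29, 30}
B \ A = {7}
A △ B = {1, 6, 7, 8, 9, 10, 22, 24, 29, 30}

A △ B = {1, 6, 7, 8, 9, 10, 22, 24, 29, 30}


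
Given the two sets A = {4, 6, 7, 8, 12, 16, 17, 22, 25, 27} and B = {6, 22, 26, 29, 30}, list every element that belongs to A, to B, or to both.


A ∪ B = all elements in A or B (or both)
A = {4, 6, 7, 8, 12, 16, 17, 22, 25, 27}
B = {6, 22, 26, 29, 30}
A ∪ B = {4, 6, 7, 8, 12, 16, 17, 22, 25, 26, 27, 29, 30}

A ∪ B = {4, 6, 7, 8, 12, 16, 17, 22, 25, 26, 27, 29, 30}


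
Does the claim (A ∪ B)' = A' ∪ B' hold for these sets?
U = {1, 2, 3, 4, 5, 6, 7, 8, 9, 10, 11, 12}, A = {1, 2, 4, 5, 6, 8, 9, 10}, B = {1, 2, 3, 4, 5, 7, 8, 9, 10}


LHS: A ∪ B = {1, 2, 3, 4, 5, 6, 7, 8, 9, 10}
(A ∪ B)' = U \ (A ∪ B) = {11, 12}
A' = {3, 7, 11, 12}, B' = {6, 11, 12}
Claimed RHS: A' ∪ B' = {3, 6, 7, 11, 12}
Identity is INVALID: LHS = {11, 12} but the RHS claimed here equals {3, 6, 7, 11, 12}. The correct form is (A ∪ B)' = A' ∩ B'.

Identity is invalid: (A ∪ B)' = {11, 12} but A' ∪ B' = {3, 6, 7, 11, 12}. The correct De Morgan law is (A ∪ B)' = A' ∩ B'.


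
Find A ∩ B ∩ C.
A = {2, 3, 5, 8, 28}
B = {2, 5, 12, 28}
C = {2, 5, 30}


A ∩ B = {2, 5, 28}
(A ∩ B) ∩ C = {2, 5}

A ∩ B ∩ C = {2, 5}


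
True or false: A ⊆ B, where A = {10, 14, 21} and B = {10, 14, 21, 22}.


A ⊆ B means every element of A is in B.
All elements of A are in B.
So A ⊆ B.

Yes, A ⊆ B


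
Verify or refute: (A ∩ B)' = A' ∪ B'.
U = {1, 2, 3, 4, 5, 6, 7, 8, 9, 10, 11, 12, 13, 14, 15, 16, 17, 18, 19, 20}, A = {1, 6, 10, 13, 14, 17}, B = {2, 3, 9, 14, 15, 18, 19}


LHS: A ∩ B = {14}
(A ∩ B)' = U \ (A ∩ B) = {1, 2, 3, 4, 5, 6, 7, 8, 9, 10, 11, 12, 13, 15, 16, 17, 18, 19, 20}
A' = {2, 3, 4, 5, 7, 8, 9, 11, 12, 15, 16, 18, 19, 20}, B' = {1, 4, 5, 6, 7, 8, 10, 11, 12, 13, 16, 17, 20}
Claimed RHS: A' ∪ B' = {1, 2, 3, 4, 5, 6, 7, 8, 9, 10, 11, 12, 13, 15, 16, 17, 18, 19, 20}
Identity is VALID: LHS = RHS = {1, 2, 3, 4, 5, 6, 7, 8, 9, 10, 11, 12, 13, 15, 16, 17, 18, 19, 20} ✓

Identity is valid. (A ∩ B)' = A' ∪ B' = {1, 2, 3, 4, 5, 6, 7, 8, 9, 10, 11, 12, 13, 15, 16, 17, 18, 19, 20}


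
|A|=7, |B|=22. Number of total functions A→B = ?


Each of |A| = 7 inputs maps to any of |B| = 22 outputs.
# functions = |B|^|A| = 22^7
= 2494357888

Number of functions = 2494357888


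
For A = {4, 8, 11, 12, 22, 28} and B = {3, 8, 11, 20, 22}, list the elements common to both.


A ∩ B = elements in both A and B
A = {4, 8, 11, 12, 22, 28}
B = {3, 8, 11, 20, 22}
A ∩ B = {8, 11, 22}

A ∩ B = {8, 11, 22}


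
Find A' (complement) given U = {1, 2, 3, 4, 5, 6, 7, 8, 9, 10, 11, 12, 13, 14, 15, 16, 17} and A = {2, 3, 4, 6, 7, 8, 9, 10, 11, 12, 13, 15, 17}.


Aᶜ = U \ A = elements in U but not in A
U = {1, 2, 3, 4, 5, 6, 7, 8, 9, 10, 11, 12, 13, 14, 15, 16, 17}
A = {2, 3, 4, 6, 7, 8, 9, 10, 11, 12, 13, 15, 17}
Aᶜ = {1, 5, 14, 16}

Aᶜ = {1, 5, 14, 16}


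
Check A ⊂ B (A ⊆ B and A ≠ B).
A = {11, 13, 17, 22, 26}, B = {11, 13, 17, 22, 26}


A ⊂ B requires: A ⊆ B AND A ≠ B.
A ⊆ B? Yes
A = B? Yes
A = B, so A is not a PROPER subset.

No, A is not a proper subset of B


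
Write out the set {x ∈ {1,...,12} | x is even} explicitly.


Checking each candidate:
Condition: even numbers in {1,...,12}
Result = {2, 4, 6, 8, 10, 12}

{2, 4, 6, 8, 10, 12}


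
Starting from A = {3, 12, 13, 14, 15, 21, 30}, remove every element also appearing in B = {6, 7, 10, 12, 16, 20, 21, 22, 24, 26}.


A \ B = elements in A but not in B
A = {3, 12, 13, 14, 15, 21, 30}
B = {6, 7, 10, 12, 16, 20, 21, 22, 24, 26}
Remove from A any elements in B
A \ B = {3, 13, 14, 15, 30}

A \ B = {3, 13, 14, 15, 30}


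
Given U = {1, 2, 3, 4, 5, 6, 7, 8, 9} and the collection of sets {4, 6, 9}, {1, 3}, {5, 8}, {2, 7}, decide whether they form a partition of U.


A partition requires: (1) non-empty parts, (2) pairwise disjoint, (3) union = U
Parts: {4, 6, 9}, {1, 3}, {5, 8}, {2, 7}
Union of parts: {1, 2, 3, 4, 5, 6, 7, 8, 9}
U = {1, 2, 3, 4, 5, 6, 7, 8, 9}
All non-empty? True
Pairwise disjoint? True
Covers U? True

Yes, valid partition


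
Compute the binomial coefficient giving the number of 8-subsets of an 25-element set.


C(n,k) = n! / (k!(n-k)!)
C(25,8) = 25! / (8!17!)
= 1081575

C(25,8) = 1081575


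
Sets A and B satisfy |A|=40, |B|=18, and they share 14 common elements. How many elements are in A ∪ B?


|A ∪ B| = |A| + |B| - |A ∩ B|
= 40 + 18 - 14
= 44

|A ∪ B| = 44


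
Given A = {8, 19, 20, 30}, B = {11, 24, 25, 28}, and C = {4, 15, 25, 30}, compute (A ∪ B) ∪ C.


A ∪ B = {8, 11, 19, 20, 24, 25, 28, 30}
(A ∪ B) ∪ C = {4, 8, 11, 15, 19, 20, 24, 25, 28, 30}

A ∪ B ∪ C = {4, 8, 11, 15, 19, 20, 24, 25, 28, 30}


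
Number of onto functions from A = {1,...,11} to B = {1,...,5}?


n = |A| = 11, k = |B| = 5. Surjections via inclusion-exclusion:
S(n,k) = Σ(-1)^i × C(k,i) × (k-i)^n, i=0 to k
i=0: (-1)^0×C(5,0)×5^11 = 48828125
i=1: (-1)^1×C(5,1)×4^11 = -20971520
i=2: (-1)^2×C(5,2)×3^11 = 1771470
i=3: (-1)^3×C(5,3)×2^11 = -20480
i=4: (-1)^4×C(5,4)×1^11 = 5
i=5: (-1)^5×C(5,5)×0^11 = 0
Total = 29607600

Number of surjections = 29607600


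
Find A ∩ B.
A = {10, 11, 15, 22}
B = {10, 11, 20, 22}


A ∩ B = elements in both A and B
A = {10, 11, 15, 22}
B = {10, 11, 20, 22}
A ∩ B = {10, 11, 22}

A ∩ B = {10, 11, 22}


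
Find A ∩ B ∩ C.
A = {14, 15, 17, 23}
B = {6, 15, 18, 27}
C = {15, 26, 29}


A ∩ B = {15}
(A ∩ B) ∩ C = {15}

A ∩ B ∩ C = {15}


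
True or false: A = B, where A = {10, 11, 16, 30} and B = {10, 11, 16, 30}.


Two sets are equal iff they have exactly the same elements.
A = {10, 11, 16, 30}
B = {10, 11, 16, 30}
Same elements → A = B

Yes, A = B


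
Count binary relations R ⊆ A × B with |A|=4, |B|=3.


A relation from A to B is any subset of A × B.
|A × B| = 4 × 3 = 12
# relations = 2^|A × B| = 2^12 = 4096

Number of relations = 4096


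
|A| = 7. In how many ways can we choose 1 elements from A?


C(n,k) = n! / (k!(n-k)!)
C(7,1) = 7! / (1!6!)
= 7

C(7,1) = 7


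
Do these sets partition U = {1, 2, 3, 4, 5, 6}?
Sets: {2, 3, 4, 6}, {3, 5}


A partition requires: (1) non-empty parts, (2) pairwise disjoint, (3) union = U
Parts: {2, 3, 4, 6}, {3, 5}
Union of parts: {2, 3, 4, 5, 6}
U = {1, 2, 3, 4, 5, 6}
All non-empty? True
Pairwise disjoint? False
Covers U? False

No, not a valid partition


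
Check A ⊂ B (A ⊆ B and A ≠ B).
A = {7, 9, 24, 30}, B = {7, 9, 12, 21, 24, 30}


A ⊂ B requires: A ⊆ B AND A ≠ B.
A ⊆ B? Yes
A = B? No
A ⊂ B: Yes (A is a proper subset of B)

Yes, A ⊂ B


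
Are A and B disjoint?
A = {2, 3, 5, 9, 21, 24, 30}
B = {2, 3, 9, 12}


Disjoint means A ∩ B = ∅.
A ∩ B = {2, 3, 9}
A ∩ B ≠ ∅, so A and B are NOT disjoint.

No, A and B are not disjoint (A ∩ B = {2, 3, 9})


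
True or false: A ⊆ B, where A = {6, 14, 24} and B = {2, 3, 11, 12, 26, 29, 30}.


A ⊆ B means every element of A is in B.
Elements in A not in B: {6, 14, 24}
So A ⊄ B.

No, A ⊄ B


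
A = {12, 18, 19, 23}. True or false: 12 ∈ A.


A = {12, 18, 19, 23}
Checking if 12 is in A
12 is in A → True

12 ∈ A


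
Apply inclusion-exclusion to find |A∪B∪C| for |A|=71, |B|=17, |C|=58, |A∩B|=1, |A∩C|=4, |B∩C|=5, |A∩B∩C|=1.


|A∪B∪C| = |A|+|B|+|C| - |A∩B|-|A∩C|-|B∩C| + |A∩B∩C|
= 71+17+58 - 1-4-5 + 1
= 146 - 10 + 1
= 137

|A ∪ B ∪ C| = 137


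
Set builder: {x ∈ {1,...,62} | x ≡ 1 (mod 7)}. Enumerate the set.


Checking each candidate:
Condition: x in {1,...,62} with x ≡ 1 (mod 7)
Result = {1, 8, 15, 22, 29, 36, 43, 50, 57}

{1, 8, 15, 22, 29, 36, 43, 50, 57}


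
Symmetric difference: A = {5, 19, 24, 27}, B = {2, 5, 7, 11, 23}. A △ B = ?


A △ B = (A \ B) ∪ (B \ A) = elements in exactly one of A or B
A \ B = {19, 24, 27}
B \ A = {2, 7, 11, 23}
A △ B = {2, 7, 11, 19, 23, 24, 27}

A △ B = {2, 7, 11, 19, 23, 24, 27}


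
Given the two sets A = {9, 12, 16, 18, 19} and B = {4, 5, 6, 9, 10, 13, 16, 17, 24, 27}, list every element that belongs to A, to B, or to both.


A ∪ B = all elements in A or B (or both)
A = {9, 12, 16, 18, 19}
B = {4, 5, 6, 9, 10, 13, 16, 17, 24, 27}
A ∪ B = {4, 5, 6, 9, 10, 12, 13, 16, 17, 18, 19, 24, 27}

A ∪ B = {4, 5, 6, 9, 10, 12, 13, 16, 17, 18, 19, 24, 27}


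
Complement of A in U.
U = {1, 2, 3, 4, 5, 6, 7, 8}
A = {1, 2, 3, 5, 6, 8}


Aᶜ = U \ A = elements in U but not in A
U = {1, 2, 3, 4, 5, 6, 7, 8}
A = {1, 2, 3, 5, 6, 8}
Aᶜ = {4, 7}

Aᶜ = {4, 7}


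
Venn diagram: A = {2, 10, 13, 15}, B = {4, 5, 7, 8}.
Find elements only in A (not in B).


A = {2, 10, 13, 15}
B = {4, 5, 7, 8}
Region: only in A (not in B)
Elements: {2, 10, 13, 15}

Elements only in A (not in B): {2, 10, 13, 15}


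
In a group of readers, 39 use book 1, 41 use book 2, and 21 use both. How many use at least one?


|A ∪ B| = |A| + |B| - |A ∩ B|
= 39 + 41 - 21
= 59

|A ∪ B| = 59


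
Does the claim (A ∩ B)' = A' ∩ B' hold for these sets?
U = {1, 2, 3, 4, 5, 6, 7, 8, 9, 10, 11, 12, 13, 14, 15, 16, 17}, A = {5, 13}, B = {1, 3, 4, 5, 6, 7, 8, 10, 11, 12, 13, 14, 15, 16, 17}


LHS: A ∩ B = {5, 13}
(A ∩ B)' = U \ (A ∩ B) = {1, 2, 3, 4, 6, 7, 8, 9, 10, 11, 12, 14, 15, 16, 17}
A' = {1, 2, 3, 4, 6, 7, 8, 9, 10, 11, 12, 14, 15, 16, 17}, B' = {2, 9}
Claimed RHS: A' ∩ B' = {2, 9}
Identity is INVALID: LHS = {1, 2, 3, 4, 6, 7, 8, 9, 10, 11, 12, 14, 15, 16, 17} but the RHS claimed here equals {2, 9}. The correct form is (A ∩ B)' = A' ∪ B'.

Identity is invalid: (A ∩ B)' = {1, 2, 3, 4, 6, 7, 8, 9, 10, 11, 12, 14, 15, 16, 17} but A' ∩ B' = {2, 9}. The correct De Morgan law is (A ∩ B)' = A' ∪ B'.
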